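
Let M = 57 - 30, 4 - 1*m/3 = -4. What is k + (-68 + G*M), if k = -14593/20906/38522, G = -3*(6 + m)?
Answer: -2011741662729/805340932 ≈ -2498.0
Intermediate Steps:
m = 24 (m = 12 - 3*(-4) = 12 + 12 = 24)
G = -90 (G = -3*(6 + 24) = -3*30 = -90)
M = 27
k = -14593/805340932 (k = -14593*1/20906*(1/38522) = -14593/20906*1/38522 = -14593/805340932 ≈ -1.8120e-5)
k + (-68 + G*M) = -14593/805340932 + (-68 - 90*27) = -14593/805340932 + (-68 - 2430) = -14593/805340932 - 2498 = -2011741662729/805340932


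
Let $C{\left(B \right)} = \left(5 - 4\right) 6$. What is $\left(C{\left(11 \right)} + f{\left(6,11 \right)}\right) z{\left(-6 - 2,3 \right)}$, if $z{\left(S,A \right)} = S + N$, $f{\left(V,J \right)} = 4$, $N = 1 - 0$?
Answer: $-70$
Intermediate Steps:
$C{\left(B \right)} = 6$ ($C{\left(B \right)} = 1 \cdot 6 = 6$)
$N = 1$ ($N = 1 + 0 = 1$)
$z{\left(S,A \right)} = 1 + S$ ($z{\left(S,A \right)} = S + 1 = 1 + S$)
$\left(C{\left(11 \right)} + f{\left(6,11 \right)}\right) z{\left(-6 - 2,3 \right)} = \left(6 + 4\right) \left(1 - 8\right) = 10 \left(1 - 8\right) = 10 \left(-7\right) = -70$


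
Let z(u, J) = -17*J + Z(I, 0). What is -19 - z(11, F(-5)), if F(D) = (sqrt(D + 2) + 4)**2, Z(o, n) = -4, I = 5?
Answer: 206 + 136*I*sqrt(3) ≈ 206.0 + 235.56*I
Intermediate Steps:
F(D) = (4 + sqrt(2 + D))**2 (F(D) = (sqrt(2 + D) + 4)**2 = (4 + sqrt(2 + D))**2)
z(u, J) = -4 - 17*J (z(u, J) = -17*J - 4 = -4 - 17*J)
-19 - z(11, F(-5)) = -19 - (-4 - 17*(4 + sqrt(2 - 5))**2) = -19 - (-4 - 17*(4 + sqrt(-3))**2) = -19 - (-4 - 17*(4 + I*sqrt(3))**2) = -19 + (4 + 17*(4 + I*sqrt(3))**2) = -15 + 17*(4 + I*sqrt(3))**2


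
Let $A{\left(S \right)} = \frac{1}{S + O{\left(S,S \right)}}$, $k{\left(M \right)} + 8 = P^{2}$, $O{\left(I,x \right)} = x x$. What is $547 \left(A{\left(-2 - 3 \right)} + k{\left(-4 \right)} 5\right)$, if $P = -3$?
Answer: $\frac{55247}{20} \approx 2762.4$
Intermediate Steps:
$O{\left(I,x \right)} = x^{2}$
$k{\left(M \right)} = 1$ ($k{\left(M \right)} = -8 + \left(-3\right)^{2} = -8 + 9 = 1$)
$A{\left(S \right)} = \frac{1}{S + S^{2}}$
$547 \left(A{\left(-2 - 3 \right)} + k{\left(-4 \right)} 5\right) = 547 \left(\frac{1}{\left(-2 - 3\right) \left(1 - 5\right)} + 1 \cdot 5\right) = 547 \left(\frac{1}{\left(-2 - 3\right) \left(1 - 5\right)} + 5\right) = 547 \left(\frac{1}{\left(-5\right) \left(1 - 5\right)} + 5\right) = 547 \left(- \frac{1}{5 \left(-4\right)} + 5\right) = 547 \left(\left(- \frac{1}{5}\right) \left(- \frac{1}{4}\right) + 5\right) = 547 \left(\frac{1}{20} + 5\right) = 547 \cdot \frac{101}{20} = \frac{55247}{20}$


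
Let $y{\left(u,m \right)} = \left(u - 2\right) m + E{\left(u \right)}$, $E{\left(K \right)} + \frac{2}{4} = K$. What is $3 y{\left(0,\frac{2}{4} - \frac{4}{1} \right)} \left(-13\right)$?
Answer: $- \frac{507}{2} \approx -253.5$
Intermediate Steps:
$E{\left(K \right)} = - \frac{1}{2} + K$
$y{\left(u,m \right)} = - \frac{1}{2} + u + m \left(-2 + u\right)$ ($y{\left(u,m \right)} = \left(u - 2\right) m + \left(- \frac{1}{2} + u\right) = \left(-2 + u\right) m + \left(- \frac{1}{2} + u\right) = m \left(-2 + u\right) + \left(- \frac{1}{2} + u\right) = - \frac{1}{2} + u + m \left(-2 + u\right)$)
$3 y{\left(0,\frac{2}{4} - \frac{4}{1} \right)} \left(-13\right) = 3 \left(- \frac{1}{2} + 0 - 2 \left(\frac{2}{4} - \frac{4}{1}\right) + \left(\frac{2}{4} - \frac{4}{1}\right) 0\right) \left(-13\right) = 3 \left(- \frac{1}{2} + 0 - 2 \left(2 \cdot \frac{1}{4} - 4\right) + \left(2 \cdot \frac{1}{4} - 4\right) 0\right) \left(-13\right) = 3 \left(- \frac{1}{2} + 0 - 2 \left(\frac{1}{2} - 4\right) + \left(\frac{1}{2} - 4\right) 0\right) \left(-13\right) = 3 \left(- \frac{1}{2} + 0 - -7 - 0\right) \left(-13\right) = 3 \left(- \frac{1}{2} + 0 + 7 + 0\right) \left(-13\right) = 3 \cdot \frac{13}{2} \left(-13\right) = \frac{39}{2} \left(-13\right) = - \frac{507}{2}$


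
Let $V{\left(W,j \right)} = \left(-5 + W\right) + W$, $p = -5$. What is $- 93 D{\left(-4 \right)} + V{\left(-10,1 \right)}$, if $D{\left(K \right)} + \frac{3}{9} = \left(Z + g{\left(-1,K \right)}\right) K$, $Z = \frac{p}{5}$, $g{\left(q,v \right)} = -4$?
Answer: $-1854$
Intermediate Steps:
$Z = -1$ ($Z = - \frac{5}{5} = \left(-5\right) \frac{1}{5} = -1$)
$D{\left(K \right)} = - \frac{1}{3} - 5 K$ ($D{\left(K \right)} = - \frac{1}{3} + \left(-1 - 4\right) K = - \frac{1}{3} - 5 K$)
$V{\left(W,j \right)} = -5 + 2 W$
$- 93 D{\left(-4 \right)} + V{\left(-10,1 \right)} = - 93 \left(- \frac{1}{3} - -20\right) + \left(-5 + 2 \left(-10\right)\right) = - 93 \left(- \frac{1}{3} + 20\right) - 25 = \left(-93\right) \frac{59}{3} - 25 = -1829 - 25 = -1854$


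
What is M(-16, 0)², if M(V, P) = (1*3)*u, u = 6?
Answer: 324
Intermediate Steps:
M(V, P) = 18 (M(V, P) = (1*3)*6 = 3*6 = 18)
M(-16, 0)² = 18² = 324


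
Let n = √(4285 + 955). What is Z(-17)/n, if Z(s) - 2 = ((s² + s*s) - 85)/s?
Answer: -27*√1310/2620 ≈ -0.37299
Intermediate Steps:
n = 2*√1310 (n = √5240 = 2*√1310 ≈ 72.388)
Z(s) = 2 + (-85 + 2*s²)/s (Z(s) = 2 + ((s² + s*s) - 85)/s = 2 + ((s² + s²) - 85)/s = 2 + (2*s² - 85)/s = 2 + (-85 + 2*s²)/s)
Z(-17)/n = (2 - 85/(-17) + 2*(-17))/((2*√1310)) = (2 - 85*(-1/17) - 34)*(√1310/2620) = (2 + 5 - 34)*(√1310/2620) = -27*√1310/2620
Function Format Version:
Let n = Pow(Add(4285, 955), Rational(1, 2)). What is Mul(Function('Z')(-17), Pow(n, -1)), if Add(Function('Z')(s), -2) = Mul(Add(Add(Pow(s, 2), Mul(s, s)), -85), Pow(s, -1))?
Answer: Mul(Rational(-27, 2620), Pow(1310, Rational(1, 2))) ≈ -0.37299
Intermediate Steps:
n = Mul(2, Pow(1310, Rational(1, 2))) (n = Pow(5240, Rational(1, 2)) = Mul(2, Pow(1310, Rational(1, 2))) ≈ 72.388)
Function('Z')(s) = Add(2, Mul(Pow(s, -1), Add(-85, Mul(2, Pow(s, 2))))) (Function('Z')(s) = Add(2, Mul(Add(Add(Pow(s, 2), Mul(s, s)), -85), Pow(s, -1))) = Add(2, Mul(Add(Add(Pow(s, 2), Pow(s, 2)), -85), Pow(s, -1))) = Add(2, Mul(Add(Mul(2, Pow(s, 2)), -85), Pow(s, -1))) = Add(2, Mul(Add(-85, Mul(2, Pow(s, 2))), Pow(s, -1))) = Add(2, Mul(Pow(s, -1), Add(-85, Mul(2, Pow(s, 2))))))
Mul(Function('Z')(-17), Pow(n, -1)) = Mul(Add(2, Mul(-85, Pow(-17, -1)), Mul(2, -17)), Pow(Mul(2, Pow(1310, Rational(1, 2))), -1)) = Mul(Add(2, Mul(-85, Rational(-1, 17)), -34), Mul(Rational(1, 2620), Pow(1310, Rational(1, 2)))) = Mul(Add(2, 5, -34), Mul(Rational(1, 2620), Pow(1310, Rational(1, 2)))) = Mul(-27, Mul(Rational(1, 2620), Pow(1310, Rational(1, 2)))) = Mul(Rational(-27, 2620), Pow(1310, Rational(1, 2)))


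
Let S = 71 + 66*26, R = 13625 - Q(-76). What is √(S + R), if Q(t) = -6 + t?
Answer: √15494 ≈ 124.47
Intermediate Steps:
R = 13707 (R = 13625 - (-6 - 76) = 13625 - 1*(-82) = 13625 + 82 = 13707)
S = 1787 (S = 71 + 1716 = 1787)
√(S + R) = √(1787 + 13707) = √15494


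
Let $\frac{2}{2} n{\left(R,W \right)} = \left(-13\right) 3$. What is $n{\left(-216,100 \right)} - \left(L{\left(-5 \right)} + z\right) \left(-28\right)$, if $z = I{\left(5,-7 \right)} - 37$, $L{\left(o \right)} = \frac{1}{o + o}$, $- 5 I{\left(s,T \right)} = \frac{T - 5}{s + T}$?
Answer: $- \frac{5557}{5} \approx -1111.4$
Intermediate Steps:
$n{\left(R,W \right)} = -39$ ($n{\left(R,W \right)} = \left(-13\right) 3 = -39$)
$I{\left(s,T \right)} = - \frac{-5 + T}{5 \left(T + s\right)}$ ($I{\left(s,T \right)} = - \frac{\left(T - 5\right) \frac{1}{s + T}}{5} = - \frac{\left(-5 + T\right) \frac{1}{T + s}}{5} = - \frac{\frac{1}{T + s} \left(-5 + T\right)}{5} = - \frac{-5 + T}{5 \left(T + s\right)}$)
$L{\left(o \right)} = \frac{1}{2 o}$
$z = - \frac{191}{5}$ ($z = \frac{1 - - \frac{7}{5}}{-7 + 5} - 37 = \frac{1 + \frac{7}{5}}{-2} - 37 = \left(- \frac{1}{2}\right) \frac{12}{5} - 37 = - \frac{6}{5} - 37 = - \frac{191}{5} \approx -38.2$)
$n{\left(-216,100 \right)} - \left(L{\left(-5 \right)} + z\right) \left(-28\right) = -39 - \left(\frac{1}{2 \left(-5\right)} - \frac{191}{5}\right) \left(-28\right) = -39 - \left(\frac{1}{2} \left(- \frac{1}{5}\right) - \frac{191}{5}\right) \left(-28\right) = -39 - \left(- \frac{1}{10} - \frac{191}{5}\right) \left(-28\right) = -39 - \left(- \frac{383}{10}\right) \left(-28\right) = -39 - \frac{5362}{5} = - \frac{5557}{5}$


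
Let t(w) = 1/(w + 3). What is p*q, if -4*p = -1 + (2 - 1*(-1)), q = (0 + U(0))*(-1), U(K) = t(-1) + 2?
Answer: 5/4 ≈ 1.2500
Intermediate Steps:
t(w) = 1/(3 + w)
U(K) = 5/2 (U(K) = 1/(3 - 1) + 2 = 1/2 + 2 = ½ + 2 = 5/2)
q = -5/2 (q = (0 + 5/2)*(-1) = (5/2)*(-1) = -5/2 ≈ -2.5000)
p = -½ (p = -(-1 + (2 - 1*(-1)))/4 = -(-1 + (2 + 1))/4 = -(-1 + 3)/4 = -¼*2 = -½ ≈ -0.50000)
p*q = -½*(-5/2) = 5/4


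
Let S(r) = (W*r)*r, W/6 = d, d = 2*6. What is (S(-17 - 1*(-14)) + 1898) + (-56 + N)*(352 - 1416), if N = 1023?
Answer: -1026342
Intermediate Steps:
d = 12
W = 72 (W = 6*12 = 72)
S(r) = 72*r**2 (S(r) = (72*r)*r = 72*r**2)
(S(-17 - 1*(-14)) + 1898) + (-56 + N)*(352 - 1416) = (72*(-17 - 1*(-14))**2 + 1898) + (-56 + 1023)*(352 - 1416) = (72*(-17 + 14)**2 + 1898) + 967*(-1064) = (72*(-3)**2 + 1898) - 1028888 = (72*9 + 1898) - 1028888 = (648 + 1898) - 1028888 = 2546 - 1028888 = -1026342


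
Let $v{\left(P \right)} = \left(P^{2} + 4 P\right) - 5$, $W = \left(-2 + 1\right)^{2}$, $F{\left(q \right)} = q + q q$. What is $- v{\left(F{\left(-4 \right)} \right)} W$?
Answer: $-187$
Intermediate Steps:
$F{\left(q \right)} = q + q^{2}$
$W = 1$ ($W = \left(-1\right)^{2} = 1$)
$v{\left(P \right)} = -5 + P^{2} + 4 P$
$- v{\left(F{\left(-4 \right)} \right)} W = - \left(-5 + \left(- 4 \left(1 - 4\right)\right)^{2} + 4 \left(- 4 \left(1 - 4\right)\right)\right) 1 = - \left(-5 + \left(\left(-4\right) \left(-3\right)\right)^{2} + 4 \left(\left(-4\right) \left(-3\right)\right)\right) 1 = - \left(-5 + 12^{2} + 4 \cdot 12\right) 1 = - \left(-5 + 144 + 48\right) 1 = - 187 \cdot 1 = \left(-1\right) 187 = -187$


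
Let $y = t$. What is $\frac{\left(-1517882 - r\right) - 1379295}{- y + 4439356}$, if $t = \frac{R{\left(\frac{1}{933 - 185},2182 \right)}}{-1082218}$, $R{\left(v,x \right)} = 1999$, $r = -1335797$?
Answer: $- \frac{1689753540840}{4804350973607} \approx -0.35171$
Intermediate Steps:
$t = - \frac{1999}{1082218}$ ($t = \frac{1999}{-1082218} = 1999 \left(- \frac{1}{1082218}\right) = - \frac{1999}{1082218} \approx -0.0018471$)
$y = - \frac{1999}{1082218} \approx -0.0018471$
$\frac{\left(-1517882 - r\right) - 1379295}{- y + 4439356} = \frac{\left(-1517882 - -1335797\right) - 1379295}{\left(-1\right) \left(- \frac{1999}{1082218}\right) + 4439356} = \frac{\left(-1517882 + 1335797\right) - 1379295}{\frac{1999}{1082218} + 4439356} = \frac{-182085 - 1379295}{\frac{4804350973607}{1082218}} = \left(-1561380\right) \frac{1082218}{4804350973607} = - \frac{1689753540840}{4804350973607}$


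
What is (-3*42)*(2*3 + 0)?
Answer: -756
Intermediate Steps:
(-3*42)*(2*3 + 0) = -126*(6 + 0) = -126*6 = -756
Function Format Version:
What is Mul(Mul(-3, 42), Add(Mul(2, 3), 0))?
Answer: -756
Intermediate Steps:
Mul(Mul(-3, 42), Add(Mul(2, 3), 0)) = Mul(-126, Add(6, 0)) = Mul(-126, 6) = -756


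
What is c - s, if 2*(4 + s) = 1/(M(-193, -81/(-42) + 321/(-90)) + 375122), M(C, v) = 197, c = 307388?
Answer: 230740116095/750638 ≈ 3.0739e+5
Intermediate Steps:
s = -3002551/750638 (s = -4 + 1/(2*(197 + 375122)) = -4 + (1/2)/375319 = -4 + (1/2)*(1/375319) = -4 + 1/750638 = -3002551/750638 ≈ -4.0000)
c - s = 307388 - 1*(-3002551/750638) = 307388 + 3002551/750638 = 230740116095/750638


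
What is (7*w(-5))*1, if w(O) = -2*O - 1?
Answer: 63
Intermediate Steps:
w(O) = -1 - 2*O
(7*w(-5))*1 = (7*(-1 - 2*(-5)))*1 = (7*(-1 + 10))*1 = (7*9)*1 = 63*1 = 63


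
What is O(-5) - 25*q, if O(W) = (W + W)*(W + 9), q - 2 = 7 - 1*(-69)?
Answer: -1990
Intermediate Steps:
q = 78 (q = 2 + (7 - 1*(-69)) = 2 + (7 + 69) = 2 + 76 = 78)
O(W) = 2*W*(9 + W) (O(W) = (2*W)*(9 + W) = 2*W*(9 + W))
O(-5) - 25*q = 2*(-5)*(9 - 5) - 25*78 = 2*(-5)*4 - 1950 = -40 - 1950 = -1990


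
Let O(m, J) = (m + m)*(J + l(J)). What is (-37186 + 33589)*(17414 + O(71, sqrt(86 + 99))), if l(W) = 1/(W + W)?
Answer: -62638158 - 94748577*sqrt(185)/185 ≈ -6.9604e+7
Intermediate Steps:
l(W) = 1/(2*W)
O(m, J) = 2*m*(J + 1/(2*J)) (O(m, J) = (m + m)*(J + 1/(2*J)) = (2*m)*(J + 1/(2*J)) = 2*m*(J + 1/(2*J)))
(-37186 + 33589)*(17414 + O(71, sqrt(86 + 99))) = (-37186 + 33589)*(17414 + (71/(sqrt(86 + 99)) + 2*sqrt(86 + 99)*71)) = -3597*(17414 + (71/(sqrt(185)) + 2*sqrt(185)*71)) = -3597*(17414 + (71*(sqrt(185)/185) + 142*sqrt(185))) = -3597*(17414 + (71*sqrt(185)/185 + 142*sqrt(185))) = -3597*(17414 + 26341*sqrt(185)/185) = -62638158 - 94748577*sqrt(185)/185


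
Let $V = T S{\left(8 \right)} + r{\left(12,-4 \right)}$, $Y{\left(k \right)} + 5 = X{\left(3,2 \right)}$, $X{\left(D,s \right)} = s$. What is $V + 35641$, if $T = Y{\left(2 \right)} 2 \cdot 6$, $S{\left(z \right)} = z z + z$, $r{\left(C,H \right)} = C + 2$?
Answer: $33063$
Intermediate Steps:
$r{\left(C,H \right)} = 2 + C$
$Y{\left(k \right)} = -3$ ($Y{\left(k \right)} = -5 + 2 = -3$)
$S{\left(z \right)} = z + z^{2}$ ($S{\left(z \right)} = z^{2} + z = z + z^{2}$)
$T = -36$ ($T = \left(-3\right) 2 \cdot 6 = \left(-6\right) 6 = -36$)
$V = -2578$ ($V = - 36 \cdot 8 \left(1 + 8\right) + \left(2 + 12\right) = - 36 \cdot 8 \cdot 9 + 14 = \left(-36\right) 72 + 14 = -2592 + 14 = -2578$)
$V + 35641 = -2578 + 35641 = 33063$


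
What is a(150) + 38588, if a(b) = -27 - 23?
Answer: 38538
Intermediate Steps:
a(b) = -50
a(150) + 38588 = -50 + 38588 = 38538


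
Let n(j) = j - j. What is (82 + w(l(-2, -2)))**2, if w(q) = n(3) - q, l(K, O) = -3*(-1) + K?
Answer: 6561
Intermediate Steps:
n(j) = 0
l(K, O) = 3 + K
w(q) = -q (w(q) = 0 - q = -q)
(82 + w(l(-2, -2)))**2 = (82 - (3 - 2))**2 = (82 - 1*1)**2 = (82 - 1)**2 = 81**2 = 6561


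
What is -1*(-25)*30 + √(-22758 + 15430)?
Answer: 750 + 4*I*√458 ≈ 750.0 + 85.604*I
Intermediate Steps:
-1*(-25)*30 + √(-22758 + 15430) = 25*30 + √(-7328) = 750 + 4*I*√458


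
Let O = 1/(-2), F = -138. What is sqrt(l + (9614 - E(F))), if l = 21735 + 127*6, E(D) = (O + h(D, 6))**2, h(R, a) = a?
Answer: sqrt(128323)/2 ≈ 179.11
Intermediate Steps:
O = -1/2 ≈ -0.50000
E(D) = 121/4 (E(D) = (-1/2 + 6)**2 = (11/2)**2 = 121/4)
l = 22497 (l = 21735 + 762 = 22497)
sqrt(l + (9614 - E(F))) = sqrt(22497 + (9614 - 1*121/4)) = sqrt(22497 + (9614 - 121/4)) = sqrt(22497 + 38335/4) = sqrt(128323/4) = sqrt(128323)/2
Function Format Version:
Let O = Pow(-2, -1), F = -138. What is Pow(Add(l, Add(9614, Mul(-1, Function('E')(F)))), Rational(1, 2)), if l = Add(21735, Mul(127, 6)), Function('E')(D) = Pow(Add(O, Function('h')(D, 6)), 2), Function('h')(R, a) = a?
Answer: Mul(Rational(1, 2), Pow(128323, Rational(1, 2))) ≈ 179.11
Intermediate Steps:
O = Rational(-1, 2) ≈ -0.50000
Function('E')(D) = Rational(121, 4) (Function('E')(D) = Pow(Add(Rational(-1, 2), 6), 2) = Pow(Rational(11, 2), 2) = Rational(121, 4))
l = 22497 (l = Add(21735, 762) = 22497)
Pow(Add(l, Add(9614, Mul(-1, Function('E')(F)))), Rational(1, 2)) = Pow(Add(22497, Add(9614, Mul(-1, Rational(121, 4)))), Rational(1, 2)) = Pow(Add(22497, Add(9614, Rational(-121, 4))), Rational(1, 2)) = Pow(Add(22497, Rational(38335, 4)), Rational(1, 2)) = Pow(Rational(128323, 4), Rational(1, 2)) = Mul(Rational(1, 2), Pow(128323, Rational(1, 2)))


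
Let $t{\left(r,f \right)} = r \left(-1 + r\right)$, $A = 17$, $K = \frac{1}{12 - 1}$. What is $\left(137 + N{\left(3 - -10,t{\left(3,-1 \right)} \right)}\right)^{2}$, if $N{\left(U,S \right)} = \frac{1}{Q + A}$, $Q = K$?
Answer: $\frac{663938289}{35344} \approx 18785.0$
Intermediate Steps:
$K = \frac{1}{11} \approx 0.090909$
$Q = \frac{1}{11} \approx 0.090909$
$N{\left(U,S \right)} = \frac{11}{188}$ ($N{\left(U,S \right)} = \frac{1}{\frac{1}{11} + 17} = \frac{1}{\frac{188}{11}} = \frac{11}{188}$)
$\left(137 + N{\left(3 - -10,t{\left(3,-1 \right)} \right)}\right)^{2} = \left(137 + \frac{11}{188}\right)^{2} = \left(\frac{25767}{188}\right)^{2} = \frac{663938289}{35344}$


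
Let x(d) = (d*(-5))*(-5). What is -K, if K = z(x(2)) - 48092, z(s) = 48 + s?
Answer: 47994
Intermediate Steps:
x(d) = 25*d (x(d) = -5*d*(-5) = 25*d)
K = -47994 (K = (48 + 25*2) - 48092 = (48 + 50) - 48092 = 98 - 48092 = -47994)
-K = -1*(-47994) = 47994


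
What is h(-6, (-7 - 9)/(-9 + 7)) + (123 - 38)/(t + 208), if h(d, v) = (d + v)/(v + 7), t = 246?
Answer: 2183/6810 ≈ 0.32056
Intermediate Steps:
h(d, v) = (d + v)/(7 + v)
h(-6, (-7 - 9)/(-9 + 7)) + (123 - 38)/(t + 208) = (-6 + (-7 - 9)/(-9 + 7))/(7 + (-7 - 9)/(-9 + 7)) + (123 - 38)/(246 + 208) = (-6 - 16/(-2))/(7 - 16/(-2)) + 85/454 = (-6 - 16*(-1/2))/(7 - 16*(-1/2)) + 85*(1/454) = (-6 + 8)/(7 + 8) + 85/454 = 2/15 + 85/454 = 2183/6810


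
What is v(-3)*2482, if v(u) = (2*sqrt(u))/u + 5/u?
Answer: -12410/3 - 4964*I*sqrt(3)/3 ≈ -4136.7 - 2866.0*I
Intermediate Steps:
v(u) = 2/sqrt(u) + 5/u
v(-3)*2482 = (2/sqrt(-3) + 5/(-3))*2482 = (2*(-I*sqrt(3)/3) + 5*(-1/3))*2482 = (-2*I*sqrt(3)/3 - 5/3)*2482 = (-5/3 - 2*I*sqrt(3)/3)*2482 = -12410/3 - 4964*I*sqrt(3)/3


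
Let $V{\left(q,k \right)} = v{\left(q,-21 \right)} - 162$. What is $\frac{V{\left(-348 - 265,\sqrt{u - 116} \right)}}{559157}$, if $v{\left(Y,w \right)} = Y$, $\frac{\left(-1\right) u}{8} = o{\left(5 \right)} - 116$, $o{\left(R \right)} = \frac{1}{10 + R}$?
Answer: $- \frac{775}{559157} \approx -0.001386$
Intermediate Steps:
$u = \frac{13912}{15}$ ($u = - 8 \left(\frac{1}{10 + 5} - 116\right) = - 8 \left(\frac{1}{15} - 116\right) = \left(-8\right) \left(- \frac{1739}{15}\right) = \frac{13912}{15} \approx 927.47$)
$V{\left(q,k \right)} = -162 + q$ ($V{\left(q,k \right)} = q - 162 = -162 + q$)
$\frac{V{\left(-348 - 265,\sqrt{u - 116} \right)}}{559157} = \frac{-162 - 613}{559157} = \left(-162 - 613\right) \frac{1}{559157} = \left(-775\right) \frac{1}{559157} = - \frac{775}{559157}$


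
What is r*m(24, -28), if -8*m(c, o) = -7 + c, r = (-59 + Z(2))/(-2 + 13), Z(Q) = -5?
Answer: 136/11 ≈ 12.364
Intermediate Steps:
r = -64/11 (r = (-59 - 5)/(-2 + 13) = -64/11 ≈ -5.8182)
m(c, o) = 7/8 - c/8 (m(c, o) = -(-7 + c)/8 = 7/8 - c/8)
r*m(24, -28) = -64*(7/8 - 1/8*24)/11 = -64*(7/8 - 3)/11 = -64/11*(-17/8) = 136/11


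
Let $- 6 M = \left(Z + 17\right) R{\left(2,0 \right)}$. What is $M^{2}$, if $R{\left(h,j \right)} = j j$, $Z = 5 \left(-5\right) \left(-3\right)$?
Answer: $0$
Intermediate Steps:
$Z = 75$ ($Z = \left(-25\right) \left(-3\right) = 75$)
$R{\left(h,j \right)} = j^{2}$
$M = 0$ ($M = - \frac{\left(75 + 17\right) 0^{2}}{6} = - \frac{92 \cdot 0}{6} = \left(- \frac{1}{6}\right) 0 = 0$)
$M^{2} = 0^{2} = 0$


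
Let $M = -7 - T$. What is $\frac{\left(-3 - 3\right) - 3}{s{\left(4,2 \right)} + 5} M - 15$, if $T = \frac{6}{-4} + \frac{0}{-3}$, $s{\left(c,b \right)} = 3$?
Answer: $- \frac{141}{16} \approx -8.8125$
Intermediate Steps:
$T = - \frac{3}{2}$ ($T = 6 \left(- \frac{1}{4}\right) + 0 \left(- \frac{1}{3}\right) = - \frac{3}{2} + 0 = - \frac{3}{2} \approx -1.5$)
$M = - \frac{11}{2}$ ($M = -7 - - \frac{3}{2} = -7 + \frac{3}{2} = - \frac{11}{2} \approx -5.5$)
$\frac{\left(-3 - 3\right) - 3}{s{\left(4,2 \right)} + 5} M - 15 = \frac{\left(-3 - 3\right) - 3}{3 + 5} \left(- \frac{11}{2}\right) - 15 = \frac{\left(-3 - 3\right) - 3}{8} \left(- \frac{11}{2}\right) - 15 = \left(-6 - 3\right) \frac{1}{8} \left(- \frac{11}{2}\right) - 15 = \left(-9\right) \frac{1}{8} \left(- \frac{11}{2}\right) - 15 = \left(- \frac{9}{8}\right) \left(- \frac{11}{2}\right) - 15 = \frac{99}{16} - 15 = - \frac{141}{16}$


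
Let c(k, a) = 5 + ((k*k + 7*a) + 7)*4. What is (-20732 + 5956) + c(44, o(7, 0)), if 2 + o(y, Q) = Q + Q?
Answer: -7055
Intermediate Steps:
o(y, Q) = -2 + 2*Q (o(y, Q) = -2 + (Q + Q) = -2 + 2*Q)
c(k, a) = 33 + 4*k**2 + 28*a (c(k, a) = 5 + ((k**2 + 7*a) + 7)*4 = 5 + (7 + k**2 + 7*a)*4 = 5 + (28 + 4*k**2 + 28*a) = 33 + 4*k**2 + 28*a)
(-20732 + 5956) + c(44, o(7, 0)) = (-20732 + 5956) + (33 + 4*44**2 + 28*(-2 + 2*0)) = -14776 + (33 + 4*1936 + 28*(-2 + 0)) = -14776 + (33 + 7744 + 28*(-2)) = -14776 + (33 + 7744 - 56) = -14776 + 7721 = -7055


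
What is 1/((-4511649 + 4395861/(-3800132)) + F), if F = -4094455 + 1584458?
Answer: -3800132/26683186053133 ≈ -1.4242e-7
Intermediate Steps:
F = -2509997
1/((-4511649 + 4395861/(-3800132)) + F) = 1/((-4511649 + 4395861/(-3800132)) - 2509997) = 1/((-4511649 + 4395861*(-1/3800132)) - 2509997) = 1/((-4511649 - 4395861/3800132) - 2509997) = 1/(-17144866133529/3800132 - 2509997) = 1/(-26683186053133/3800132) = -3800132/26683186053133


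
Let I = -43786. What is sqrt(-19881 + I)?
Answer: I*sqrt(63667) ≈ 252.32*I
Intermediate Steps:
sqrt(-19881 + I) = sqrt(-19881 - 43786) = sqrt(-63667) = I*sqrt(63667)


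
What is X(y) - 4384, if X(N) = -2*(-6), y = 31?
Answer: -4372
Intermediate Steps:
X(N) = 12
X(y) - 4384 = 12 - 4384 = -4372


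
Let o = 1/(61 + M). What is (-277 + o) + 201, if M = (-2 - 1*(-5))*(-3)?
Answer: -3951/52 ≈ -75.981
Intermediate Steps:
M = -9 (M = (-2 + 5)*(-3) = 3*(-3) = -9)
o = 1/52 (o = 1/(61 - 9) = 1/52 ≈ 0.019231)
(-277 + o) + 201 = (-277 + 1/52) + 201 = -14403/52 + 201 = -3951/52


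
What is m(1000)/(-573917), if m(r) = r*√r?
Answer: -10000*√10/573917 ≈ -0.055100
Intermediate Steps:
m(r) = r^(3/2)
m(1000)/(-573917) = 1000^(3/2)/(-573917) = (10000*√10)*(-1/573917) = -10000*√10/573917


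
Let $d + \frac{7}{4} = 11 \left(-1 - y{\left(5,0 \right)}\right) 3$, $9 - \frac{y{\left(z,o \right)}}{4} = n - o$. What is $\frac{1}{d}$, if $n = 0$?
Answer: $- \frac{4}{4891} \approx -0.00081783$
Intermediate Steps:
$y{\left(z,o \right)} = 36 + 4 o$ ($y{\left(z,o \right)} = 36 - 4 \left(0 - o\right) = 36 - 4 \left(- o\right) = 36 + 4 o$)
$d = - \frac{4891}{4}$ ($d = - \frac{7}{4} + 11 \left(-1 - \left(36 + 4 \cdot 0\right)\right) 3 = - \frac{7}{4} + 11 \left(-1 - \left(36 + 0\right)\right) 3 = - \frac{7}{4} + 11 \left(-1 - 36\right) 3 = - \frac{7}{4} + 11 \left(-37\right) 3 = - \frac{7}{4} - 1221 = - \frac{4891}{4} \approx -1222.8$)
$\frac{1}{d} = \frac{1}{- \frac{4891}{4}} = - \frac{4}{4891}$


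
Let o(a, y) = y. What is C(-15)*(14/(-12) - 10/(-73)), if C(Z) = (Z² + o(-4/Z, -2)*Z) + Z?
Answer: -18040/73 ≈ -247.12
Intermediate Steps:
C(Z) = Z² - Z (C(Z) = (Z² - 2*Z) + Z = Z² - Z)
C(-15)*(14/(-12) - 10/(-73)) = (-15*(-1 - 15))*(14/(-12) - 10/(-73)) = (-15*(-16))*(14*(-1/12) - 10*(-1/73)) = 240*(-7/6 + 10/73) = 240*(-451/438) = -18040/73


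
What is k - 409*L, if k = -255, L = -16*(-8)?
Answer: -52607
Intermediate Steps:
L = 128
k - 409*L = -255 - 409*128 = -255 - 52352 = -52607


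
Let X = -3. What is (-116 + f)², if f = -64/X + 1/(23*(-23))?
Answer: 22571757121/2518569 ≈ 8962.1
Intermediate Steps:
f = 33853/1587 (f = -64/(-3) + 1/(23*(-23)) = -64*(-⅓) + (1/23)*(-1/23) = 64/3 - 1/529 = 33853/1587 ≈ 21.331)
(-116 + f)² = (-116 + 33853/1587)² = (-150239/1587)² = 22571757121/2518569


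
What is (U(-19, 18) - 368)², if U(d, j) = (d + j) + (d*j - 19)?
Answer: 532900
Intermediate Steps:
U(d, j) = -19 + d + j + d*j (U(d, j) = (d + j) + (-19 + d*j) = -19 + d + j + d*j)
(U(-19, 18) - 368)² = ((-19 - 19 + 18 - 19*18) - 368)² = ((-19 - 19 + 18 - 342) - 368)² = (-362 - 368)² = (-730)² = 532900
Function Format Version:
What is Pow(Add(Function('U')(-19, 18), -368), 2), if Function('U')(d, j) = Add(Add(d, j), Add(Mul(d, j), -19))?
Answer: 532900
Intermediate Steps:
Function('U')(d, j) = Add(-19, d, j, Mul(d, j)) (Function('U')(d, j) = Add(Add(d, j), Add(-19, Mul(d, j))) = Add(-19, d, j, Mul(d, j)))
Pow(Add(Function('U')(-19, 18), -368), 2) = Pow(Add(Add(-19, -19, 18, Mul(-19, 18)), -368), 2) = Pow(Add(Add(-19, -19, 18, -342), -368), 2) = Pow(Add(-362, -368), 2) = Pow(-730, 2) = 532900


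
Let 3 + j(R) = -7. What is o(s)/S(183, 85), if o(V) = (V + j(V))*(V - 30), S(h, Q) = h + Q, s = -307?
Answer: 106829/268 ≈ 398.62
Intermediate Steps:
S(h, Q) = Q + h
j(R) = -10 (j(R) = -3 - 7 = -10)
o(V) = (-30 + V)*(-10 + V) (o(V) = (V - 10)*(V - 30) = (-10 + V)*(-30 + V) = (-30 + V)*(-10 + V))
o(s)/S(183, 85) = (300 + (-307)**2 - 40*(-307))/(85 + 183) = (300 + 94249 + 12280)/268 = 106829*(1/268) = 106829/268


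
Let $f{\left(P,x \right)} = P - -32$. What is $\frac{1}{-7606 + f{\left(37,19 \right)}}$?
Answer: $- \frac{1}{7537} \approx -0.00013268$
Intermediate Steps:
$f{\left(P,x \right)} = 32 + P$ ($f{\left(P,x \right)} = P + 32 = 32 + P$)
$\frac{1}{-7606 + f{\left(37,19 \right)}} = \frac{1}{-7606 + \left(32 + 37\right)} = \frac{1}{-7606 + 69} = \frac{1}{-7537} = - \frac{1}{7537}$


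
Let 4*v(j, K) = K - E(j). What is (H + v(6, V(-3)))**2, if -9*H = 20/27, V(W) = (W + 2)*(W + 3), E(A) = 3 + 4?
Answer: 3171961/944784 ≈ 3.3573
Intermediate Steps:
E(A) = 7
V(W) = (2 + W)*(3 + W)
v(j, K) = -7/4 + K/4 (v(j, K) = (K - 1*7)/4 = (K - 7)/4 = (-7 + K)/4 = -7/4 + K/4)
H = -20/243 (H = -20/(9*27) = -1/9*20/27 = -20/243 ≈ -0.082304)
(H + v(6, V(-3)))**2 = (-20/243 + (-7/4 + (6 + (-3)**2 + 5*(-3))/4))**2 = (-20/243 + (-7/4 + (6 + 9 - 15)/4))**2 = (-20/243 + (-7/4 + (1/4)*0))**2 = (-20/243 + (-7/4 + 0))**2 = (-20/243 - 7/4)**2 = (-1781/972)**2 = 3171961/944784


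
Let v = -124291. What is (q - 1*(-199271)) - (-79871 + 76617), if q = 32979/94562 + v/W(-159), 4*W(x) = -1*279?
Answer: 5390198188259/26382798 ≈ 2.0431e+5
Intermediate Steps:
W(x) = -279/4 (W(x) = (-1*279)/4 = (1/4)*(-279) = -279/4)
q = 47022023309/26382798 (q = 32979/94562 - 124291/(-279/4) = 32979*(1/94562) - 124291*(-4/279) = 32979/94562 + 497164/279 = 47022023309/26382798 ≈ 1782.3)
(q - 1*(-199271)) - (-79871 + 76617) = (47022023309/26382798 - 1*(-199271)) - (-79871 + 76617) = (47022023309/26382798 + 199271) - 1*(-3254) = 5304348563567/26382798 + 3254 = 5390198188259/26382798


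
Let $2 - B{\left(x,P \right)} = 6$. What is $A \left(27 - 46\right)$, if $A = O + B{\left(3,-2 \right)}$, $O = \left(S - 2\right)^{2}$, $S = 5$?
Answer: $-95$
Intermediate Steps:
$B{\left(x,P \right)} = -4$ ($B{\left(x,P \right)} = 2 - 6 = -4$)
$O = 9$ ($O = \left(5 - 2\right)^{2} = 3^{2} = 9$)
$A = 5$ ($A = 9 - 4 = 5$)
$A \left(27 - 46\right) = 5 \left(27 - 46\right) = 5 \left(-19\right) = -95$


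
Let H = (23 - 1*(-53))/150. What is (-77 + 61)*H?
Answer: -608/75 ≈ -8.1067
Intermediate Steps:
H = 38/75 (H = (23 + 53)*(1/150) = 76*(1/150) = 38/75 ≈ 0.50667)
(-77 + 61)*H = (-77 + 61)*(38/75) = -16*38/75 = -608/75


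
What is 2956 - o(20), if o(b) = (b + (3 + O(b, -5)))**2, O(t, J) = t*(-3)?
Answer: 1587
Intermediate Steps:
O(t, J) = -3*t
o(b) = (3 - 2*b)**2 (o(b) = (b + (3 - 3*b))**2 = (3 - 2*b)**2)
2956 - o(20) = 2956 - (3 - 2*20)**2 = 2956 - (3 - 40)**2 = 2956 - 1*(-37)**2 = 2956 - 1*1369 = 2956 - 1369 = 1587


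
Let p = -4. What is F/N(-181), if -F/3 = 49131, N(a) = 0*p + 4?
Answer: -147393/4 ≈ -36848.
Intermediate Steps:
N(a) = 4 (N(a) = 0*(-4) + 4 = 0 + 4 = 4)
F = -147393 (F = -3*49131 = -147393)
F/N(-181) = -147393/4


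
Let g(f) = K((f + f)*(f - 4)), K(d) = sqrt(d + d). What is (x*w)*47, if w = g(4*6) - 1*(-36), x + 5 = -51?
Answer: -94752 - 21056*sqrt(30) ≈ -2.1008e+5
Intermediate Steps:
x = -56 (x = -5 - 51 = -56)
K(d) = sqrt(2)*sqrt(d) (K(d) = sqrt(2*d) = sqrt(2)*sqrt(d))
g(f) = 2*sqrt(f*(-4 + f)) (g(f) = sqrt(2)*sqrt((f + f)*(f - 4)) = sqrt(2)*sqrt((2*f)*(-4 + f)) = sqrt(2)*sqrt(2*f*(-4 + f)) = sqrt(2)*(sqrt(2)*sqrt(f*(-4 + f))) = 2*sqrt(f*(-4 + f)))
w = 36 + 8*sqrt(30) (w = 2*sqrt((4*6)*(-4 + 4*6)) - 1*(-36) = 2*sqrt(24*(-4 + 24)) + 36 = 2*sqrt(24*20) + 36 = 2*sqrt(480) + 36 = 2*(4*sqrt(30)) + 36 = 8*sqrt(30) + 36 = 36 + 8*sqrt(30) ≈ 79.818)
(x*w)*47 = -56*(36 + 8*sqrt(30))*47 = (-2016 - 448*sqrt(30))*47 = -94752 - 21056*sqrt(30)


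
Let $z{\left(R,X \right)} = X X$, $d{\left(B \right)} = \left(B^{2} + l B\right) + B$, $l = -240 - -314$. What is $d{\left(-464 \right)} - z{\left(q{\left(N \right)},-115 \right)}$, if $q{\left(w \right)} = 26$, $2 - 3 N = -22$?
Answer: $167271$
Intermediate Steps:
$N = 8$ ($N = \frac{2}{3} - - \frac{22}{3} = \frac{2}{3} + \frac{22}{3} = 8$)
$l = 74$ ($l = -240 + 314 = 74$)
$d{\left(B \right)} = B^{2} + 75 B$ ($d{\left(B \right)} = \left(B^{2} + 74 B\right) + B = B^{2} + 75 B$)
$z{\left(R,X \right)} = X^{2}$
$d{\left(-464 \right)} - z{\left(q{\left(N \right)},-115 \right)} = - 464 \left(75 - 464\right) - \left(-115\right)^{2} = \left(-464\right) \left(-389\right) - 13225 = 180496 - 13225 = 167271$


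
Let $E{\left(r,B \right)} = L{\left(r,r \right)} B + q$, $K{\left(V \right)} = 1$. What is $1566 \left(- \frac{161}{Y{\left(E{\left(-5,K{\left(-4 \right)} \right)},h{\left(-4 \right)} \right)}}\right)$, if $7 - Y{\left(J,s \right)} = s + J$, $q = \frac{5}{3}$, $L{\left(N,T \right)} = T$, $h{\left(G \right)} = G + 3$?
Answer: $- \frac{378189}{17} \approx -22246.0$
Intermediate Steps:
$h{\left(G \right)} = 3 + G$
$q = \frac{5}{3}$ ($q = 5 \cdot \frac{1}{3} = \frac{5}{3} \approx 1.6667$)
$E{\left(r,B \right)} = \frac{5}{3} + B r$ ($E{\left(r,B \right)} = r B + \frac{5}{3} = B r + \frac{5}{3} = \frac{5}{3} + B r$)
$Y{\left(J,s \right)} = 7 - J - s$ ($Y{\left(J,s \right)} = 7 - \left(s + J\right) = 7 - \left(J + s\right) = 7 - J - s$)
$1566 \left(- \frac{161}{Y{\left(E{\left(-5,K{\left(-4 \right)} \right)},h{\left(-4 \right)} \right)}}\right) = 1566 \left(- \frac{161}{7 - \left(\frac{5}{3} + 1 \left(-5\right)\right) - \left(3 - 4\right)}\right) = 1566 \left(- \frac{161}{7 - \left(\frac{5}{3} - 5\right) - -1}\right) = 1566 \left(- \frac{161}{7 - - \frac{10}{3} + 1}\right) = 1566 \left(- \frac{161}{7 + \frac{10}{3} + 1}\right) = 1566 \left(- \frac{161}{\frac{34}{3}}\right) = 1566 \left(\left(-161\right) \frac{3}{34}\right) = 1566 \left(- \frac{483}{34}\right) = - \frac{378189}{17}$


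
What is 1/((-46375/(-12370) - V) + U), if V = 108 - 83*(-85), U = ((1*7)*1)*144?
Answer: -2474/15218195 ≈ -0.00016257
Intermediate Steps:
U = 1008 (U = (7*1)*144 = 7*144 = 1008)
V = 7163 (V = 108 + 7055 = 7163)
1/((-46375/(-12370) - V) + U) = 1/((-46375/(-12370) - 1*7163) + 1008) = 1/((-46375*(-1/12370) - 7163) + 1008) = 1/((9275/2474 - 7163) + 1008) = 1/(-17711987/2474 + 1008) = 1/(-15218195/2474) = -2474/15218195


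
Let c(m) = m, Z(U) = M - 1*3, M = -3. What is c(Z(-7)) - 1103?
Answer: -1109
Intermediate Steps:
Z(U) = -6 (Z(U) = -3 - 1*3 = -3 - 3 = -6)
c(Z(-7)) - 1103 = -6 - 1103 = -1109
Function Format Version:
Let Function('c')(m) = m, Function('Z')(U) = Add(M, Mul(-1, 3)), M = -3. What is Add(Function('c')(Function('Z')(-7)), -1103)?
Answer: -1109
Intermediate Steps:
Function('Z')(U) = -6 (Function('Z')(U) = Add(-3, Mul(-1, 3)) = Add(-3, -3) = -6)
Add(Function('c')(Function('Z')(-7)), -1103) = Add(-6, -1103) = -1109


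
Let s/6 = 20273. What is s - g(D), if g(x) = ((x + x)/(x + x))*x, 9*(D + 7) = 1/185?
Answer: 202538924/1665 ≈ 1.2165e+5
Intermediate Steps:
s = 121638 (s = 6*20273 = 121638)
D = -11654/1665 (D = -7 + (1/9)/185 = -7 + (1/9)*(1/185) = -7 + 1/1665 = -11654/1665 ≈ -6.9994)
g(x) = x (g(x) = ((2*x)/((2*x)))*x = ((2*x)*(1/(2*x)))*x = 1*x = x)
s - g(D) = 121638 - 1*(-11654/1665) = 121638 + 11654/1665 = 202538924/1665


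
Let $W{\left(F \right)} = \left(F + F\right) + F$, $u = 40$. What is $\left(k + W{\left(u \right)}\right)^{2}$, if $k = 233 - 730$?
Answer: $142129$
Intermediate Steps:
$W{\left(F \right)} = 3 F$ ($W{\left(F \right)} = 2 F + F = 3 F$)
$k = -497$ ($k = 233 - 730 = -497$)
$\left(k + W{\left(u \right)}\right)^{2} = \left(-497 + 3 \cdot 40\right)^{2} = \left(-497 + 120\right)^{2} = \left(-377\right)^{2} = 142129$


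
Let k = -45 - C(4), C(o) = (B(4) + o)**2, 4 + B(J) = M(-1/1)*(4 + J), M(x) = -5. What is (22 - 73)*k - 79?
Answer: 83816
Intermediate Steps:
B(J) = -24 - 5*J (B(J) = -4 - 5*(4 + J) = -4 + (-20 - 5*J) = -24 - 5*J)
C(o) = (-44 + o)**2 (C(o) = ((-24 - 5*4) + o)**2 = ((-24 - 20) + o)**2 = (-44 + o)**2)
k = -1645 (k = -45 - (-44 + 4)**2 = -45 - 1*(-40)**2 = -45 - 1*1600 = -45 - 1600 = -1645)
(22 - 73)*k - 79 = (22 - 73)*(-1645) - 79 = -51*(-1645) - 79 = 83895 - 79 = 83816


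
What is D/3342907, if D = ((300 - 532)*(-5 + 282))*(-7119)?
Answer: 457495416/3342907 ≈ 136.86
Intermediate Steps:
D = 457495416 (D = -232*277*(-7119) = -64264*(-7119) = 457495416)
D/3342907 = 457495416/3342907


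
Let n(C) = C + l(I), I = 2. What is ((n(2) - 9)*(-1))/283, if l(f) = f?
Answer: 5/283 ≈ 0.017668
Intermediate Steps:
n(C) = 2 + C (n(C) = C + 2 = 2 + C)
((n(2) - 9)*(-1))/283 = (((2 + 2) - 9)*(-1))/283 = ((4 - 9)*(-1))*(1/283) = -5*(-1)*(1/283) = 5*(1/283) = 5/283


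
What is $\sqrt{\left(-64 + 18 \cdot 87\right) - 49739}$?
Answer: $i \sqrt{48237} \approx 219.63 i$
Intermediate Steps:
$\sqrt{\left(-64 + 18 \cdot 87\right) - 49739} = \sqrt{\left(-64 + 1566\right) - 49739} = \sqrt{1502 - 49739} = \sqrt{-48237} = i \sqrt{48237}$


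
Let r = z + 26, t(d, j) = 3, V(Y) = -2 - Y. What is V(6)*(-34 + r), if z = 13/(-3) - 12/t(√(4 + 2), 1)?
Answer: 392/3 ≈ 130.67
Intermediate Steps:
z = -25/3 (z = 13/(-3) - 12/3 = 13*(-⅓) - 12*⅓ = -13/3 - 4 = -25/3 ≈ -8.3333)
r = 53/3 (r = -25/3 + 26 = 53/3 ≈ 17.667)
V(6)*(-34 + r) = (-2 - 1*6)*(-34 + 53/3) = (-2 - 6)*(-49/3) = -8*(-49/3) = 392/3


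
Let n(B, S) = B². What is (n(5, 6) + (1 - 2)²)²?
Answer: 676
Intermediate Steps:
(n(5, 6) + (1 - 2)²)² = (5² + (1 - 2)²)² = (25 + (-1)²)² = (25 + 1)² = 26² = 676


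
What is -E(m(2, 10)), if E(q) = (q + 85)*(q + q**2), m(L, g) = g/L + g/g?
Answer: -3822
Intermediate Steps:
m(L, g) = 1 + g/L (m(L, g) = g/L + 1 = 1 + g/L)
E(q) = (85 + q)*(q + q**2)
-E(m(2, 10)) = -(2 + 10)/2*(85 + ((2 + 10)/2)**2 + 86*((2 + 10)/2)) = -(1/2)*12*(85 + ((1/2)*12)**2 + 86*((1/2)*12)) = -6*(85 + 6**2 + 86*6) = -6*(85 + 36 + 516) = -6*637 = -1*3822 = -3822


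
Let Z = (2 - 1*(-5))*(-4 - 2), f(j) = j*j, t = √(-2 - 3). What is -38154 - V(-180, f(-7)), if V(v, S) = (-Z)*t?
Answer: -38154 - 42*I*√5 ≈ -38154.0 - 93.915*I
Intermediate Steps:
t = I*√5 (t = √(-5) = I*√5 ≈ 2.2361*I)
f(j) = j²
Z = -42 (Z = (2 + 5)*(-6) = 7*(-6) = -42)
V(v, S) = 42*I*√5 (V(v, S) = (-1*(-42))*(I*√5) = 42*(I*√5) = 42*I*√5)
-38154 - V(-180, f(-7)) = -38154 - 42*I*√5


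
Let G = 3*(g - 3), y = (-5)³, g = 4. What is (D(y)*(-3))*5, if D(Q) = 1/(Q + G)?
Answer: 15/122 ≈ 0.12295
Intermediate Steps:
y = -125
G = 3 (G = 3*(4 - 3) = 3*1 = 3)
D(Q) = 1/(3 + Q) (D(Q) = 1/(Q + 3) = 1/(3 + Q))
(D(y)*(-3))*5 = (-3/(3 - 125))*5 = (-3/(-122))*5 = -1/122*(-3)*5 = (3/122)*5 = 15/122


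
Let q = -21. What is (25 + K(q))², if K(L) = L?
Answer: 16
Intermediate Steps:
(25 + K(q))² = (25 - 21)² = 4² = 16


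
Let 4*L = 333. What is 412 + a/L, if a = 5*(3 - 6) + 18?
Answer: 45736/111 ≈ 412.04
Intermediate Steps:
L = 333/4 (L = (¼)*333 = 333/4 ≈ 83.250)
a = 3 (a = 5*(-3) + 18 = -15 + 18 = 3)
412 + a/L = 412 + 3/(333/4) = 412 + 3*(4/333) = 412 + 4/111 = 45736/111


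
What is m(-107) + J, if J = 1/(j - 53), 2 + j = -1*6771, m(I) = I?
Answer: -730383/6826 ≈ -107.00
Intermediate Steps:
j = -6773 (j = -2 - 1*6771 = -2 - 6771 = -6773)
J = -1/6826 (J = 1/(-6773 - 53) = 1/(-6826) = -1/6826 ≈ -0.00014650)
m(-107) + J = -107 - 1/6826 = -730383/6826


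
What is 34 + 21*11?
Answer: 265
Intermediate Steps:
34 + 21*11 = 34 + 231 = 265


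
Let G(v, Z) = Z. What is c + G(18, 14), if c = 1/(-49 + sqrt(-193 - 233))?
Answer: 39529/2827 - I*sqrt(426)/2827 ≈ 13.983 - 0.0073009*I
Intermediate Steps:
c = 1/(-49 + I*sqrt(426)) (c = 1/(-49 + sqrt(-426)) = 1/(-49 + I*sqrt(426)) ≈ -0.017333 - 0.0073009*I)
c + G(18, 14) = (-49/2827 - I*sqrt(426)/2827) + 14 = 39529/2827 - I*sqrt(426)/2827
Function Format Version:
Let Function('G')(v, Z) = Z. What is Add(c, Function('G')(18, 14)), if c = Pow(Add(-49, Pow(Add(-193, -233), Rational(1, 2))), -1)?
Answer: Add(Rational(39529, 2827), Mul(Rational(-1, 2827), I, Pow(426, Rational(1, 2)))) ≈ Add(13.983, Mul(-0.0073009, I))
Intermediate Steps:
c = Pow(Add(-49, Mul(I, Pow(426, Rational(1, 2)))), -1) (c = Pow(Add(-49, Pow(-426, Rational(1, 2))), -1) = Pow(Add(-49, Mul(I, Pow(426, Rational(1, 2)))), -1) ≈ Add(-0.017333, Mul(-0.0073009, I)))
Add(c, Function('G')(18, 14)) = Add(Add(Rational(-49, 2827), Mul(Rational(-1, 2827), I, Pow(426, Rational(1, 2)))), 14) = Add(Rational(39529, 2827), Mul(Rational(-1, 2827), I, Pow(426, Rational(1, 2))))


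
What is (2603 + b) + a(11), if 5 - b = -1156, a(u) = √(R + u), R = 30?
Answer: 3764 + √41 ≈ 3770.4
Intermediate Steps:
a(u) = √(30 + u)
b = 1161 (b = 5 - 1*(-1156) = 5 + 1156 = 1161)
(2603 + b) + a(11) = (2603 + 1161) + √(30 + 11) = 3764 + √41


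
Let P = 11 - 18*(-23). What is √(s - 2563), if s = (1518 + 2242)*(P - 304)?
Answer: √452397 ≈ 672.60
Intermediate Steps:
P = 425 (P = 11 + 414 = 425)
s = 454960 (s = (1518 + 2242)*(425 - 304) = 3760*121 = 454960)
√(s - 2563) = √(454960 - 2563) = √452397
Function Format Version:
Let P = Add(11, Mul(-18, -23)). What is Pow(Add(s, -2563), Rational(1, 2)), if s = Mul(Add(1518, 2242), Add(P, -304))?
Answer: Pow(452397, Rational(1, 2)) ≈ 672.60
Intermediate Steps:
P = 425 (P = Add(11, 414) = 425)
s = 454960 (s = Mul(Add(1518, 2242), Add(425, -304)) = Mul(3760, 121) = 454960)
Pow(Add(s, -2563), Rational(1, 2)) = Pow(Add(454960, -2563), Rational(1, 2)) = Pow(452397, Rational(1, 2))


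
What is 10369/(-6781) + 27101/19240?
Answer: -15727679/130466440 ≈ -0.12055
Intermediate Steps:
10369/(-6781) + 27101/19240 = 10369*(-1/6781) + 27101*(1/19240) = -10369/6781 + 27101/19240 = -15727679/130466440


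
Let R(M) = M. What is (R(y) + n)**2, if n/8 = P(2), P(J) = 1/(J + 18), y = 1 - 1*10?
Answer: 1849/25 ≈ 73.960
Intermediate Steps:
y = -9 (y = 1 - 10 = -9)
P(J) = 1/(18 + J)
n = 2/5 (n = 8/(18 + 2) = 8/20 = 8*(1/20) = 2/5 ≈ 0.40000)
(R(y) + n)**2 = (-9 + 2/5)**2 = (-43/5)**2 = 1849/25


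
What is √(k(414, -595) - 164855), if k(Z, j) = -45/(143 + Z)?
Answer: 2*I*√12786530990/557 ≈ 406.02*I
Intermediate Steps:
√(k(414, -595) - 164855) = √(-45/(143 + 414) - 164855) = √(-45/557 - 164855) = √(-91824280/557) = 2*I*√12786530990/557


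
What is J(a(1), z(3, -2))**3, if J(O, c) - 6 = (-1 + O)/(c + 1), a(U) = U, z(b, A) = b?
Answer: 216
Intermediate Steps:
J(O, c) = 6 + (-1 + O)/(1 + c) (J(O, c) = 6 + (-1 + O)/(c + 1) = 6 + (-1 + O)/(1 + c))
J(a(1), z(3, -2))**3 = ((5 + 1 + 6*3)/(1 + 3))**3 = ((5 + 1 + 18)/4)**3 = ((1/4)*24)**3 = 6**3 = 216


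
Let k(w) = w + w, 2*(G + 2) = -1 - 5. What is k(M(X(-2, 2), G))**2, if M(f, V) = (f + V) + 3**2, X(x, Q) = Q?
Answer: 144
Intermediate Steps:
G = -5 (G = -2 + (-1 - 5)/2 = -2 + (1/2)*(-6) = -2 - 3 = -5)
M(f, V) = 9 + V + f (M(f, V) = (V + f) + 9 = 9 + V + f)
k(w) = 2*w
k(M(X(-2, 2), G))**2 = (2*(9 - 5 + 2))**2 = (2*6)**2 = 12**2 = 144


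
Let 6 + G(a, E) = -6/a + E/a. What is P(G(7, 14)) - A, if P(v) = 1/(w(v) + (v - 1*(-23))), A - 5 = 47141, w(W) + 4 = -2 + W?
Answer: -2404439/51 ≈ -47146.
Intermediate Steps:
G(a, E) = -6 - 6/a + E/a (G(a, E) = -6 + (-6/a + E/a) = -6 - 6/a + E/a)
w(W) = -6 + W (w(W) = -4 + (-2 + W) = -6 + W)
A = 47146 (A = 5 + 47141 = 47146)
P(v) = 1/(17 + 2*v) (P(v) = 1/((-6 + v) + (v - 1*(-23))) = 1/((-6 + v) + (v + 23)) = 1/((-6 + v) + (23 + v)) = 1/(17 + 2*v))
P(G(7, 14)) - A = 1/(17 + 2*((-6 + 14 - 6*7)/7)) - 1*47146 = 1/(17 + 2*((-6 + 14 - 42)/7)) - 47146 = 1/(17 + 2*((⅐)*(-34))) - 47146 = 1/(17 + 2*(-34/7)) - 47146 = 1/(17 - 68/7) - 47146 = 1/(51/7) - 47146 = 7/51 - 47146 = -2404439/51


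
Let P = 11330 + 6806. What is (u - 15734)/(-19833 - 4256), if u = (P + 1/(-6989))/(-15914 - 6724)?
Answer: 2489512747291/3811288879398 ≈ 0.65319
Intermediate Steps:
P = 18136
u = -126752503/158216982 (u = (18136 + 1/(-6989))/(-15914 - 6724) = (18136 - 1/6989)/(-22638) = (126752503/6989)*(-1/22638) = -126752503/158216982 ≈ -0.80113)
(u - 15734)/(-19833 - 4256) = (-126752503/158216982 - 15734)/(-19833 - 4256) = -2489512747291/158216982/(-24089) = -2489512747291/158216982*(-1/24089) = 2489512747291/3811288879398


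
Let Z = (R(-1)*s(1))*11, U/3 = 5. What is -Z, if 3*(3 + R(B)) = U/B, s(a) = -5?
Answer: -440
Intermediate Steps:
U = 15 (U = 3*5 = 15)
R(B) = -3 + 5/B (R(B) = -3 + (15/B)/3 = -3 + 5/B)
Z = 440 (Z = ((-3 + 5/(-1))*(-5))*11 = ((-3 + 5*(-1))*(-5))*11 = ((-3 - 5)*(-5))*11 = -8*(-5)*11 = 40*11 = 440)
-Z = -1*440 = -440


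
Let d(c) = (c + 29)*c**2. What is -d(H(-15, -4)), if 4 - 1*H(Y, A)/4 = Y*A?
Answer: 9784320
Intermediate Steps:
H(Y, A) = 16 - 4*A*Y (H(Y, A) = 16 - 4*Y*A = 16 - 4*A*Y)
d(c) = c**2*(29 + c) (d(c) = (29 + c)*c**2 = c**2*(29 + c))
-d(H(-15, -4)) = -(16 - 4*(-4)*(-15))**2*(29 + (16 - 4*(-4)*(-15))) = -(16 - 240)**2*(29 + (16 - 240)) = -(-224)**2*(29 - 224) = -50176*(-195) = -1*(-9784320) = 9784320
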